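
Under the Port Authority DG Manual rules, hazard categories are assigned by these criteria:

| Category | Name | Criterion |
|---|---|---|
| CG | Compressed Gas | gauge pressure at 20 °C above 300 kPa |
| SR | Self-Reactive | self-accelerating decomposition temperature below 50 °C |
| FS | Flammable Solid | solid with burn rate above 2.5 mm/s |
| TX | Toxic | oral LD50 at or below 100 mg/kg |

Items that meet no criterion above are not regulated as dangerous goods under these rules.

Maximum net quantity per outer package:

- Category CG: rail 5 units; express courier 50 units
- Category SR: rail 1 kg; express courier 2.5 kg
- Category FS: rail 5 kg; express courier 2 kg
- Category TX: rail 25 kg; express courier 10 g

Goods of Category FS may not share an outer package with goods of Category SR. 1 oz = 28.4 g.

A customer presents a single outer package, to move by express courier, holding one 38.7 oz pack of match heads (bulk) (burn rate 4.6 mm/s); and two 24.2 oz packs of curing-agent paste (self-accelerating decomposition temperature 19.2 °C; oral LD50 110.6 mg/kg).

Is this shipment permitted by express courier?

The match heads (bulk) have burn rate 4.6 mm/s, which is > 2.5 mm/s, so they are Category FS (Flammable Solid).
The curing-agent paste has self-accelerating decomposition temperature 19.2 °C, which is < 50 °C, so it is Category SR (Self-Reactive).
Category FS quantity: one 38.7 oz pack = 1099.08 g.
That is within the Category FS express courier limit of 2 kg.
Category SR quantity: two 24.2 oz packs = 1374.56 g.
1374.56 g is within the express courier limit of 2.5 kg for Category SR.
Category FS and Category SR may not share an outer package.

No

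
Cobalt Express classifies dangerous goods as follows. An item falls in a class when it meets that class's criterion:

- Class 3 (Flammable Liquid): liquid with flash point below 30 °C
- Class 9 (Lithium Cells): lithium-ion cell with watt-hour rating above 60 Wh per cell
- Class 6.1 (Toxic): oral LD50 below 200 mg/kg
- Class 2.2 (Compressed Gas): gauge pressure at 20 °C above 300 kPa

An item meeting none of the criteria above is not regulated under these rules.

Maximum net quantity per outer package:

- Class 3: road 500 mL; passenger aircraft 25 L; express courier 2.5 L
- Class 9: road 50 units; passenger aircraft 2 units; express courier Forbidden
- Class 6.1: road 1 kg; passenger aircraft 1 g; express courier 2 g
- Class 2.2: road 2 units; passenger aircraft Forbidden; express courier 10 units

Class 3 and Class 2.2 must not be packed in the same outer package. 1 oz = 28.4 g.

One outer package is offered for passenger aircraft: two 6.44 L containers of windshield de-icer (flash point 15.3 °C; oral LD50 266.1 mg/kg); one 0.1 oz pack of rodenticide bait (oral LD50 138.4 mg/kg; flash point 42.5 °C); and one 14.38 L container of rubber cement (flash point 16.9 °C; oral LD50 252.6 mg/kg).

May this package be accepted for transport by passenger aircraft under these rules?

No

The windshield de-icer has flash point 15.3 °C, which is < 30 °C, so it is Class 3 (Flammable Liquid).
Oral LD50 138.4 mg/kg meets the Class 6.1 criterion (Toxic), so the rodenticide bait is Class 6.1.
With flash point 16.9 °C (< 30 °C), the rubber cement falls in Class 3.
Total Class 3: (two 6.44 L containers = 12.88 L) + 14.38 L = 27.26 L.
27.26 L exceeds the passenger aircraft limit of 25 L for Class 3.
Class 6.1 quantity: one 0.1 oz pack = 2.84 g.
2.84 g exceeds the passenger aircraft limit of 1 g for Class 6.1.
The segregation rule (Class 3 with Class 2.2) does not apply to Class 3 with Class 6.1.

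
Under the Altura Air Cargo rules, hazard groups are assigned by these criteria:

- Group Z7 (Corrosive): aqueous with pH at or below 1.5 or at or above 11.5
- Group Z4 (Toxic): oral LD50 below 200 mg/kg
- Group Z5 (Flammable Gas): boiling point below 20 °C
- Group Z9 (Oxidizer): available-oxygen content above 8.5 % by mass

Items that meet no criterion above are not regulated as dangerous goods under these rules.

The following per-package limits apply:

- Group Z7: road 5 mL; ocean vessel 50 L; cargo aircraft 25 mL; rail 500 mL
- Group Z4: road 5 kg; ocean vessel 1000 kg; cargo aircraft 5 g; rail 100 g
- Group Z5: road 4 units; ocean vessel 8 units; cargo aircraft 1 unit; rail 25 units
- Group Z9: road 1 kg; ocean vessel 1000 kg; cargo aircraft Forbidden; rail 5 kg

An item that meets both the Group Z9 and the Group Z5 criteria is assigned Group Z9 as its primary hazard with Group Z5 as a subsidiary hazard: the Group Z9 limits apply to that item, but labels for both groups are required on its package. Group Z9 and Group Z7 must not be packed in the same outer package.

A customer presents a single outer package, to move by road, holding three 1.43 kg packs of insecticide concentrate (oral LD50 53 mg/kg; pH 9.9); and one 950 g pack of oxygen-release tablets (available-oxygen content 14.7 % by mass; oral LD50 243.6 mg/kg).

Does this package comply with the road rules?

Insecticide concentrate: oral LD50 53 mg/kg < 200 mg/kg → Group Z4 (Toxic).
The oxygen-release tablets have available-oxygen content 14.7 % by mass, which is > 8.5 % by mass, so they are Group Z9 (Oxidizer).
Group Z9 quantity: 950 g.
That is within the Group Z9 road limit of 1 kg.
Group Z4 quantity: three 1.43 kg packs = 4.29 kg.
That is within the Group Z4 road limit of 5 kg.
The segregation rule (Group Z9 with Group Z7) does not apply to Group Z9 with Group Z4.
Every hazard group is within its road limit and no segregation rule is violated.

Yes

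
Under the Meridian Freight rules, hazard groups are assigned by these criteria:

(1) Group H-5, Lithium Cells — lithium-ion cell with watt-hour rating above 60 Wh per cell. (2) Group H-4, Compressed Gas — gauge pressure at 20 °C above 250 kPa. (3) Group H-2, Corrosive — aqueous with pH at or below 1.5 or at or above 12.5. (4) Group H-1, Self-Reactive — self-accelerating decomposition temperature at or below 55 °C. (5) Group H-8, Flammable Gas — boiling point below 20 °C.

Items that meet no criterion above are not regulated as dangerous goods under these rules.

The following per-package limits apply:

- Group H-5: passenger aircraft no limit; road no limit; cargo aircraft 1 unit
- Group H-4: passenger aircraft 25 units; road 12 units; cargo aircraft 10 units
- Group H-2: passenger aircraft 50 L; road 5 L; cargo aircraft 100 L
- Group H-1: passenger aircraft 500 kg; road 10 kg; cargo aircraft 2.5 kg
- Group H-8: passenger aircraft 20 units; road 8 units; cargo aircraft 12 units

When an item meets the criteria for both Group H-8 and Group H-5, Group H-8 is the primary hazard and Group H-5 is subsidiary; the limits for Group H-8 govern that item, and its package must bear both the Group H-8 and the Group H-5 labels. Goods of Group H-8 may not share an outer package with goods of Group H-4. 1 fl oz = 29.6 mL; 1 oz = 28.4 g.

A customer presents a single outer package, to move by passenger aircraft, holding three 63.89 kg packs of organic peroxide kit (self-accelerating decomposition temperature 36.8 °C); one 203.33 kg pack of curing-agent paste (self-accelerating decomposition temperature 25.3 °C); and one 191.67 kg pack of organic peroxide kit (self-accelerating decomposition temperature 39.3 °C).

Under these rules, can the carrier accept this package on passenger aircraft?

The organic peroxide kit has self-accelerating decomposition temperature 36.8 °C, which is ≤ 55 °C, so it is Group H-1 (Self-Reactive).
Self-accelerating decomposition temperature 25.3 °C meets the Group H-1 criterion (Self-Reactive), so the curing-agent paste is Group H-1.
Self-accelerating decomposition temperature 39.3 °C meets the Group H-1 criterion (Self-Reactive), so the organic peroxide kit is Group H-1.
Total Group H-1: (three 63.89 kg packs = 191.67 kg) + 203.33 kg + 191.67 kg = 586.67 kg.
That exceeds the Group H-1 passenger aircraft limit of 500 kg.

No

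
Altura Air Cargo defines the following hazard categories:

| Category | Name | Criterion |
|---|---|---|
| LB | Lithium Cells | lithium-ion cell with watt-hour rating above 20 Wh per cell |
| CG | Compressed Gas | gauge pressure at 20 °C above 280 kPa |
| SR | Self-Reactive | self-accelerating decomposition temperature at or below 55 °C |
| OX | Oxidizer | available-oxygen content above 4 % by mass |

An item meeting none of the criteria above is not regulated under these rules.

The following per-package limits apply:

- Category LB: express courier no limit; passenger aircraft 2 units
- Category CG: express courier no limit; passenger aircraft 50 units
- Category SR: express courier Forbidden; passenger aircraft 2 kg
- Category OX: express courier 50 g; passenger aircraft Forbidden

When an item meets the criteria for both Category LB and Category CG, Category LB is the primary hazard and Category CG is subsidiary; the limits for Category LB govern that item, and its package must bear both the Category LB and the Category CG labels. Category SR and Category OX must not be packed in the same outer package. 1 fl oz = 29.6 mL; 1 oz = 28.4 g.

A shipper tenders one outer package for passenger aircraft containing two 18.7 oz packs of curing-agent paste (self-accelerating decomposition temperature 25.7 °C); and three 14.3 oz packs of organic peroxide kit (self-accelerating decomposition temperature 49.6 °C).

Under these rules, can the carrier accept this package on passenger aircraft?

No

Self-accelerating decomposition temperature 25.7 °C meets the Category SR criterion (Self-Reactive), so the curing-agent paste is Category SR.
Organic peroxide kit: self-accelerating decomposition temperature 49.6 °C ≤ 55 °C → Category SR (Self-Reactive).
Total Category SR: (two 18.7 oz packs = 1062.16 g) + (three 14.3 oz packs = 1218.36 g) = 2280.52 g.
That exceeds the Category SR passenger aircraft limit of 2 kg.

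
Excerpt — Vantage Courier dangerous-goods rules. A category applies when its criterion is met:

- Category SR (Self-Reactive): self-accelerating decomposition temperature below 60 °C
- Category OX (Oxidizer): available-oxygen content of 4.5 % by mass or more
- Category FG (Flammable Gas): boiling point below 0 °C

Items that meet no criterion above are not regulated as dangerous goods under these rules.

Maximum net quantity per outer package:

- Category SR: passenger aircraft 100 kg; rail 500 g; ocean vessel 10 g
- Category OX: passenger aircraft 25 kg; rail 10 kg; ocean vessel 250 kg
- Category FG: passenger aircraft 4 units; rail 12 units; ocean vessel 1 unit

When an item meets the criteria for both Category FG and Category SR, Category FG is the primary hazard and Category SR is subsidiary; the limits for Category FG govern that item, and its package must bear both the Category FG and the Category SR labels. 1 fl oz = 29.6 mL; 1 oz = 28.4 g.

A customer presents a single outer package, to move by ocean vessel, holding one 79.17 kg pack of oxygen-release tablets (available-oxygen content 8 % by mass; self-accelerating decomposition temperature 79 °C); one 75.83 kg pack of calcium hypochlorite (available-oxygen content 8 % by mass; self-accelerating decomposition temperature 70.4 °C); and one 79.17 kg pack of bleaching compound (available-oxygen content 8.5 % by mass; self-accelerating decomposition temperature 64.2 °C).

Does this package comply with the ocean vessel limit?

Yes

Oxygen-release tablets: available-oxygen content 8 % by mass ≥ 4.5 % by mass → Category OX (Oxidizer).
The calcium hypochlorite has available-oxygen content 8 % by mass, which is ≥ 4.5 % by mass, so it is Category OX (Oxidizer).
The bleaching compound has available-oxygen content 8.5 % by mass, which is ≥ 4.5 % by mass, so it is Category OX (Oxidizer).
Category OX net quantity: 79.17 kg + 75.83 kg + 79.17 kg = 234.17 kg.
234.17 kg is within the ocean vessel limit of 250 kg for Category OX.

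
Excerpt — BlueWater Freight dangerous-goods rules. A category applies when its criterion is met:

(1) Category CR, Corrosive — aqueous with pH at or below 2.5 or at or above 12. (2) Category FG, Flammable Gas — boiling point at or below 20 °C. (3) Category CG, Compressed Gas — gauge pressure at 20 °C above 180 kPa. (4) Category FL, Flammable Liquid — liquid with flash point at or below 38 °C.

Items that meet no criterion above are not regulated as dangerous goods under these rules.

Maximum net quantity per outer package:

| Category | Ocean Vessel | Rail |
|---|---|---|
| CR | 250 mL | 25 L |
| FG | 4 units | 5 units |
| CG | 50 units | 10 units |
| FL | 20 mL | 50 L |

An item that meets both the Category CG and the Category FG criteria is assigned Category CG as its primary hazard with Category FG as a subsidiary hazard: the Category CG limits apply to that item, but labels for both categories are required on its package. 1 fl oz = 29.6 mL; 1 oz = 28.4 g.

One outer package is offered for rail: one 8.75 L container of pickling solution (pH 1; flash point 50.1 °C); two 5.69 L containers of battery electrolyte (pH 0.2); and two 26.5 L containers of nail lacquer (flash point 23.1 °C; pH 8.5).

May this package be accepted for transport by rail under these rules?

The pickling solution has pH 1, which is ≤ 2.5, so it is Category CR (Corrosive).
With pH 0.2 (≤ 2.5), the battery electrolyte falls in Category CR.
The nail lacquer has flash point 23.1 °C, which is ≤ 38 °C, so it is Category FL (Flammable Liquid).
Total Category CR: 8.75 L + (two 5.69 L containers = 11.38 L) = 20.13 L.
20.13 L ≤ 25 L (rail limit, Category CR) — within limit.
Category FL quantity: two 26.5 L containers = 53 L.
That exceeds the Category FL rail limit of 50 L.

No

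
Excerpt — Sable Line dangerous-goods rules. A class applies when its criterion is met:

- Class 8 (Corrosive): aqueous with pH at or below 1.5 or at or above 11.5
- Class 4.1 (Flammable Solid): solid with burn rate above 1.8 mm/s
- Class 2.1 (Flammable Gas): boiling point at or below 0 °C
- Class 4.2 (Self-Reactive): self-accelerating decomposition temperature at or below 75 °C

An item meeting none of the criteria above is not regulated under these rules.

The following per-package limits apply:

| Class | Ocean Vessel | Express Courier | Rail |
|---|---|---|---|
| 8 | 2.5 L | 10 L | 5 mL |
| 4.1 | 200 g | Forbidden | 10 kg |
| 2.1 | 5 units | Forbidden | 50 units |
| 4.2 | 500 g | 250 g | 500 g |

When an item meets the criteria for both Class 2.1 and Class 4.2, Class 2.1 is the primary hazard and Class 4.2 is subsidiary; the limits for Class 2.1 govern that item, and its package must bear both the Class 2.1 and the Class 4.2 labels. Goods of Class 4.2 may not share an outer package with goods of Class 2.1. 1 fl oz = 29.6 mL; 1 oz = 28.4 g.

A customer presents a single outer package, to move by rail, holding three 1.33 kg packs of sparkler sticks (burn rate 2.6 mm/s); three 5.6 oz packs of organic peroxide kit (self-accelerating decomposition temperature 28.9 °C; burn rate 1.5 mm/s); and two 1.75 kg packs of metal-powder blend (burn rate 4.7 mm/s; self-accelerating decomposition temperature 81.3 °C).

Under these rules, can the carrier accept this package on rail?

Yes

The sparkler sticks have burn rate 2.6 mm/s, which is > 1.8 mm/s, so they are Class 4.1 (Flammable Solid).
The organic peroxide kit has self-accelerating decomposition temperature 28.9 °C, which is ≤ 75 °C, so it is Class 4.2 (Self-Reactive).
Metal-powder blend: burn rate 4.7 mm/s > 1.8 mm/s → Class 4.1 (Flammable Solid).
Total Class 4.1: (three 1.33 kg packs = 3.99 kg) + (two 1.75 kg packs = 3.5 kg) = 7.49 kg.
7.49 kg is within the rail limit of 10 kg for Class 4.1.
Class 4.2 quantity: three 5.6 oz packs = 477.12 g.
That is within the Class 4.2 rail limit of 500 g.
The segregation rule (Class 4.2 with Class 2.1) does not apply to Class 4.1 with Class 4.2.
Every hazard class is within its rail limit and no segregation rule is violated.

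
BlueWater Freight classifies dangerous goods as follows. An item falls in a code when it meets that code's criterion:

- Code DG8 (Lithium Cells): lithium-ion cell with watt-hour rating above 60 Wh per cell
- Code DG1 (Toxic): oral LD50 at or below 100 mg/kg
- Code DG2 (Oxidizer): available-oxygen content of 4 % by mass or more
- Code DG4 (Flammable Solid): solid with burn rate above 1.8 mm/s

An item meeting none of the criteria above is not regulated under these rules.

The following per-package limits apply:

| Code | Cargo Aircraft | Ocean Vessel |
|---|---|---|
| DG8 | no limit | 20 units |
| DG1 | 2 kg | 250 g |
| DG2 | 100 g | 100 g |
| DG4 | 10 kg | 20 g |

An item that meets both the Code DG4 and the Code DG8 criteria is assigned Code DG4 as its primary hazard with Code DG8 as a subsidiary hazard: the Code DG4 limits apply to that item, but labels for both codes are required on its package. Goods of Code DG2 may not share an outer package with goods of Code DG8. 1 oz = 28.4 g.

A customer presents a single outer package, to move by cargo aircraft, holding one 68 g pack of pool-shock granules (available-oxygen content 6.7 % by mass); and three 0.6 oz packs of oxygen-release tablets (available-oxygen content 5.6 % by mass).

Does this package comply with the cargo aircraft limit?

No

With available-oxygen content 6.7 % by mass (≥ 4 % by mass), the pool-shock granules fall in Code DG2.
The oxygen-release tablets have available-oxygen content 5.6 % by mass, which is ≥ 4 % by mass, so they are Code DG2 (Oxidizer).
Code DG2 net quantity: 68 g + (three 0.6 oz packs = 51.12 g) = 119.12 g.
119.12 g exceeds the cargo aircraft limit of 100 g for Code DG2.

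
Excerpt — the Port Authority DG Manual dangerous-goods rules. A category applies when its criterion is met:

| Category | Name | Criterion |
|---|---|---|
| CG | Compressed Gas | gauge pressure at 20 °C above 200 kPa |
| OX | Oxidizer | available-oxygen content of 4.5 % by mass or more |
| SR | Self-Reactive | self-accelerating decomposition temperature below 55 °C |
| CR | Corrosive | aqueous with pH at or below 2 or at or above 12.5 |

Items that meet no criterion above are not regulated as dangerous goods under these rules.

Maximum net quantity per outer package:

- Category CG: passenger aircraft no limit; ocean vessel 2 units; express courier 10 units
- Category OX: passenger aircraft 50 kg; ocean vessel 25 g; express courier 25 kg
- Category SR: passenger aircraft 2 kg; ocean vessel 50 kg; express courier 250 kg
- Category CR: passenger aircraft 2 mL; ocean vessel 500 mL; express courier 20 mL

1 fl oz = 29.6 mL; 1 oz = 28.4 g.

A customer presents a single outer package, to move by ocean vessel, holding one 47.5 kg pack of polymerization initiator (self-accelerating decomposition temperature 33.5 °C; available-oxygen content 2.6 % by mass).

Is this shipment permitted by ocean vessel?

The polymerization initiator has self-accelerating decomposition temperature 33.5 °C, which is < 55 °C, so it is Category SR (Self-Reactive).
Category SR quantity: 47.5 kg.
That is within the Category SR ocean vessel limit of 50 kg.

Yes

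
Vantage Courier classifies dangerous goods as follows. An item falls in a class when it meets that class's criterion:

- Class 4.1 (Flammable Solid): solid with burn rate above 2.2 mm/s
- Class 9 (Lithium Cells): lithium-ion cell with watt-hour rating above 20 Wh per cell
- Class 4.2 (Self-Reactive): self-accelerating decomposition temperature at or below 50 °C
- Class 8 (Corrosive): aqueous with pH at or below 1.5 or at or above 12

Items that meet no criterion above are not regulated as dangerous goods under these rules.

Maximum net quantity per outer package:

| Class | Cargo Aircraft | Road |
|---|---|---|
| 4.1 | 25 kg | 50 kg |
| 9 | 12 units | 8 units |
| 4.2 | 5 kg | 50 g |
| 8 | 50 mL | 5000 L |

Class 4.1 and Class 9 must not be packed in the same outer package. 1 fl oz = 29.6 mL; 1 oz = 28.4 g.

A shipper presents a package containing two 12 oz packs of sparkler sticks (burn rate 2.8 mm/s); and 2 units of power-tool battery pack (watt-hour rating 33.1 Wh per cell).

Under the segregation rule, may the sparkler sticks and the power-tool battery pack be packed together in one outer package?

Sparkler sticks: burn rate 2.8 mm/s > 2.2 mm/s → Class 4.1 (Flammable Solid).
Watt-hour rating 33.1 Wh per cell meets the Class 9 criterion (Lithium Cells), so the power-tool battery pack is Class 9.
Class 4.1 and Class 9 may not share an outer package.

No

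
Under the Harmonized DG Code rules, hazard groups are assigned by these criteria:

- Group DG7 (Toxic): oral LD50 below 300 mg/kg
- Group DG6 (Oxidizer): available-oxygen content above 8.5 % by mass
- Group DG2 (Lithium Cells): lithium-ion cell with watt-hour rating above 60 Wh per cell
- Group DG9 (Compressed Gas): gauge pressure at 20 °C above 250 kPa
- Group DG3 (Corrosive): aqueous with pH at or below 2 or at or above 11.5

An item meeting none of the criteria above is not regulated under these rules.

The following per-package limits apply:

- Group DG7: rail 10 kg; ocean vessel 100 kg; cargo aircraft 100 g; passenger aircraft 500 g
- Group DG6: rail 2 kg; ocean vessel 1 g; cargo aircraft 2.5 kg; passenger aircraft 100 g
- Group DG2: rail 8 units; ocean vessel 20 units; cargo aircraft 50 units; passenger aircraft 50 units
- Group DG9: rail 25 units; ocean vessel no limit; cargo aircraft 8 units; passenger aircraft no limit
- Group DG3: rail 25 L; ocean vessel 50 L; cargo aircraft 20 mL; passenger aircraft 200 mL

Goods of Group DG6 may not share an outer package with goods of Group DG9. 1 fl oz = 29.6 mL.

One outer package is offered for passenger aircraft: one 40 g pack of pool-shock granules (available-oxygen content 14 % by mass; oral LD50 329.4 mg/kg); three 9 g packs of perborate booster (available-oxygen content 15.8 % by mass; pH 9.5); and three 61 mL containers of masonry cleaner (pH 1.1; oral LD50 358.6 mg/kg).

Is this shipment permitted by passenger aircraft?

Yes

Pool-shock granules: available-oxygen content 14 % by mass > 8.5 % by mass → Group DG6 (Oxidizer).
Perborate booster: available-oxygen content 15.8 % by mass > 8.5 % by mass → Group DG6 (Oxidizer).
Masonry cleaner: pH 1.1 ≤ 2 → Group DG3 (Corrosive).
Group DG6 net quantity: 40 g + (three 9 g packs = 27 g) = 67 g.
67 g ≤ 100 g (passenger aircraft limit, Group DG6) — within limit.
Group DG3 quantity: three 61 mL containers = 183 mL.
183 mL ≤ 200 mL (passenger aircraft limit, Group DG3) — within limit.
The segregation rule (Group DG6 with Group DG9) does not apply to Group DG6 with Group DG3.
Every hazard group is within its passenger aircraft limit and no segregation rule is violated.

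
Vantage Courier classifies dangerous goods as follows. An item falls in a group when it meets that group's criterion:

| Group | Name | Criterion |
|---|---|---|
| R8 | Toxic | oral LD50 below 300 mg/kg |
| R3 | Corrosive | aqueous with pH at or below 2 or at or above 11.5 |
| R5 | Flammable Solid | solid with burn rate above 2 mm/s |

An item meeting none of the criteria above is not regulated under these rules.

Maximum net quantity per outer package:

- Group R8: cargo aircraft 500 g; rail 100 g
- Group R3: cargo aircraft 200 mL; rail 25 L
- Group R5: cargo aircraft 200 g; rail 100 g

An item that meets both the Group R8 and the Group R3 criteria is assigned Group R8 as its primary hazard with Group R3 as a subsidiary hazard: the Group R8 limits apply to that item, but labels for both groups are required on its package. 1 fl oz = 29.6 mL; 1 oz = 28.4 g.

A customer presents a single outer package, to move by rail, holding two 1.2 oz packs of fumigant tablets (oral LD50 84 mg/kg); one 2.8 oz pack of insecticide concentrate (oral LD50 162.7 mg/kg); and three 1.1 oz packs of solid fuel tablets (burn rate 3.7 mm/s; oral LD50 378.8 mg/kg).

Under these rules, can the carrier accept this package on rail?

Fumigant tablets: oral LD50 84 mg/kg < 300 mg/kg → Group R8 (Toxic).
The insecticide concentrate has oral LD50 162.7 mg/kg, which is < 300 mg/kg, so it is Group R8 (Toxic).
Burn rate 3.7 mm/s meets the Group R5 criterion (Flammable Solid), so the solid fuel tablets are Group R5.
Group R8 net quantity: (two 1.2 oz packs = 68.16 g) + (one 2.8 oz pack = 79.52 g) = 147.68 g.
147.68 g > 100 g (rail limit, Group R8) — over the limit.
Group R5 quantity: three 1.1 oz packs = 93.72 g.
93.72 g is within the rail limit of 100 g for Group R5.

No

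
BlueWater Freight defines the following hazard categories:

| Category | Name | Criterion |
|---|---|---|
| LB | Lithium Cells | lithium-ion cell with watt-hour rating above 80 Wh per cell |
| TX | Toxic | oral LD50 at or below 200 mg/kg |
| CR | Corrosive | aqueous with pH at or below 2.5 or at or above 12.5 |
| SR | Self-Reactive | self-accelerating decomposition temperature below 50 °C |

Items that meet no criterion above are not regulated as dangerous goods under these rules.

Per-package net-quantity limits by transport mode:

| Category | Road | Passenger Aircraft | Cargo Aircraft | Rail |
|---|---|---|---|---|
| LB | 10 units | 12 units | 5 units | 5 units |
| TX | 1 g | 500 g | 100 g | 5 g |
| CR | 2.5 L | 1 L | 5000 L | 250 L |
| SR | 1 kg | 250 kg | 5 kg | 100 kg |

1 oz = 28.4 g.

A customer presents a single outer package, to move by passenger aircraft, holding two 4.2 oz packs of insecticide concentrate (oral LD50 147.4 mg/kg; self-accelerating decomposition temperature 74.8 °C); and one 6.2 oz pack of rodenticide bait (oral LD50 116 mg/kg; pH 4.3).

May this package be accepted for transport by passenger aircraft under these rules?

Yes

Insecticide concentrate: oral LD50 147.4 mg/kg ≤ 200 mg/kg → Category TX (Toxic).
Rodenticide bait: oral LD50 116 mg/kg ≤ 200 mg/kg → Category TX (Toxic).
Total Category TX: (two 4.2 oz packs = 238.56 g) + (one 6.2 oz pack = 176.08 g) = 414.64 g.
414.64 g ≤ 500 g (passenger aircraft limit, Category TX) — within limit.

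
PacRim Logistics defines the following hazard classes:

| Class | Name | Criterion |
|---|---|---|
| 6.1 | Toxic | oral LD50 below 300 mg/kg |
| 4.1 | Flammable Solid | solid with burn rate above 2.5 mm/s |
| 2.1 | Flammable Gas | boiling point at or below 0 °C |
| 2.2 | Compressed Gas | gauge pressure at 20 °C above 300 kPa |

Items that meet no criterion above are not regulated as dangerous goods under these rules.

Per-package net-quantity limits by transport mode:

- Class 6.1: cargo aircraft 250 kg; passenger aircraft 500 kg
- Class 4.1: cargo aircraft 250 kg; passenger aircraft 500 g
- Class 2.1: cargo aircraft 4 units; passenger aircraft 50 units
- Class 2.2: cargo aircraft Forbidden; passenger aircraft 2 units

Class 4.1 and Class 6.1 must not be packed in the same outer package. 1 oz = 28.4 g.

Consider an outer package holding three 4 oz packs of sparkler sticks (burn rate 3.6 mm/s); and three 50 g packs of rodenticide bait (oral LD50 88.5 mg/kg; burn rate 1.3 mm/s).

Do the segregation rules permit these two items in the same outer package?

No

Burn rate 3.6 mm/s meets the Class 4.1 criterion (Flammable Solid), so the sparkler sticks are Class 4.1.
Oral LD50 88.5 mg/kg meets the Class 6.1 criterion (Toxic), so the rodenticide bait is Class 6.1.
Class 4.1 and Class 6.1 may not share an outer package.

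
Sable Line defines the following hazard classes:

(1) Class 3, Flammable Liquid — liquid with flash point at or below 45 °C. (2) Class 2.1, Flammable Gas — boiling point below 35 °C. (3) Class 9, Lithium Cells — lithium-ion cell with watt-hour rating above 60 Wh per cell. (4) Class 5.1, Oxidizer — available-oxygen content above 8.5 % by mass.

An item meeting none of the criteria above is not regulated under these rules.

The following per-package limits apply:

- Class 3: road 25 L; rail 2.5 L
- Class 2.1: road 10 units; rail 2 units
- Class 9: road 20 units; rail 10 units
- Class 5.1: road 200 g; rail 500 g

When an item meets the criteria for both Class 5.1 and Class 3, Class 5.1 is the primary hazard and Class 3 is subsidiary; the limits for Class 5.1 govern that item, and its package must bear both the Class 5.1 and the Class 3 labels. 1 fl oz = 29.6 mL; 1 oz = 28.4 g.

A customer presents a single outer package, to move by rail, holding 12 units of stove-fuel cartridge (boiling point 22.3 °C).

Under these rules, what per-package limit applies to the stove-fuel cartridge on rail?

The stove-fuel cartridge has boiling point 22.3 °C, which is < 35 °C, so it is Class 2.1 (Flammable Gas).
The rail limit for Class 2.1 is 2 units.

2 units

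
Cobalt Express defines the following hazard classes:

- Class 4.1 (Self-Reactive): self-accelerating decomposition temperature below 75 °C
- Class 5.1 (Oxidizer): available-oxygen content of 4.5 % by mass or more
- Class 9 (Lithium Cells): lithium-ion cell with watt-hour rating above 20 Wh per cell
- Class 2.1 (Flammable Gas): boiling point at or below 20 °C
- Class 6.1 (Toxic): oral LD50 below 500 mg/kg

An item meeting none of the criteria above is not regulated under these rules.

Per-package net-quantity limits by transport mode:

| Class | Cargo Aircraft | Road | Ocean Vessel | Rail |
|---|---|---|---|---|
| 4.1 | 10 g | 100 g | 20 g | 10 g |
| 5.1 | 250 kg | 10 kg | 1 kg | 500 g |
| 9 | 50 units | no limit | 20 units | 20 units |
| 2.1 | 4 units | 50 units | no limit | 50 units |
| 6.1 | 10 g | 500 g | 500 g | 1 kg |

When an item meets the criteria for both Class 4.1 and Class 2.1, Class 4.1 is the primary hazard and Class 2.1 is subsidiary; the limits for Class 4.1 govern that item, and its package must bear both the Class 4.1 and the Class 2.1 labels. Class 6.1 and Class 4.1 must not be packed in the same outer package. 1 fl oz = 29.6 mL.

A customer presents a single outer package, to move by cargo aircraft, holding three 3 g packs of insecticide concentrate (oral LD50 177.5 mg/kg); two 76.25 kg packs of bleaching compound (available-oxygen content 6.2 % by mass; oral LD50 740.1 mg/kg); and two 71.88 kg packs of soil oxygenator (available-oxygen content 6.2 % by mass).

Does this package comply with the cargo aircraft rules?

No

The insecticide concentrate has oral LD50 177.5 mg/kg, which is < 500 mg/kg, so it is Class 6.1 (Toxic).
Bleaching compound: available-oxygen content 6.2 % by mass ≥ 4.5 % by mass → Class 5.1 (Oxidizer).
Soil oxygenator: available-oxygen content 6.2 % by mass ≥ 4.5 % by mass → Class 5.1 (Oxidizer).
Class 5.1 net quantity: (two 76.25 kg packs = 152.5 kg) + (two 71.88 kg packs = 143.76 kg) = 296.26 kg.
296.26 kg > 250 kg (cargo aircraft limit, Class 5.1) — over the limit.
Class 6.1 quantity: three 3 g packs = 9 g.
9 g is within the cargo aircraft limit of 10 g for Class 6.1.
The segregation rule (Class 6.1 with Class 4.1) does not apply to Class 5.1 with Class 6.1.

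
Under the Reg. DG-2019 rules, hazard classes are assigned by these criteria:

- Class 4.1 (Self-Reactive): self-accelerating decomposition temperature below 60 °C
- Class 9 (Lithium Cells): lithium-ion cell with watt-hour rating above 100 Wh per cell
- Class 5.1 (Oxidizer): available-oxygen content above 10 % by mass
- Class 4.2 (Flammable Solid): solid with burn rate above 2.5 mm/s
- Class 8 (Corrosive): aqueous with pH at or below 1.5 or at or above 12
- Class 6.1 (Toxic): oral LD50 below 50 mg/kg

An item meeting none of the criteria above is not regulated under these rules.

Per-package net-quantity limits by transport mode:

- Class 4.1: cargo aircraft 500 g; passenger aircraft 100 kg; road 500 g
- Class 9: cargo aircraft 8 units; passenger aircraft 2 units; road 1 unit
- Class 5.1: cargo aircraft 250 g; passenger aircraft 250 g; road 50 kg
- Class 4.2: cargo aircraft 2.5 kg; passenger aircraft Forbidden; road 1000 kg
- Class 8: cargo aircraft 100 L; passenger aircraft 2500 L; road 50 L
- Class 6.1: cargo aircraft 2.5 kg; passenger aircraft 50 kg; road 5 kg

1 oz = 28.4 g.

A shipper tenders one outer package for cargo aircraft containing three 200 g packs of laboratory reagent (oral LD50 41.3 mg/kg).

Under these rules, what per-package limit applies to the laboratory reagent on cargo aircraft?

With oral LD50 41.3 mg/kg (< 50 mg/kg), the laboratory reagent falls in Class 6.1.
The cargo aircraft limit for Class 6.1 is 2.5 kg.

2.5 kg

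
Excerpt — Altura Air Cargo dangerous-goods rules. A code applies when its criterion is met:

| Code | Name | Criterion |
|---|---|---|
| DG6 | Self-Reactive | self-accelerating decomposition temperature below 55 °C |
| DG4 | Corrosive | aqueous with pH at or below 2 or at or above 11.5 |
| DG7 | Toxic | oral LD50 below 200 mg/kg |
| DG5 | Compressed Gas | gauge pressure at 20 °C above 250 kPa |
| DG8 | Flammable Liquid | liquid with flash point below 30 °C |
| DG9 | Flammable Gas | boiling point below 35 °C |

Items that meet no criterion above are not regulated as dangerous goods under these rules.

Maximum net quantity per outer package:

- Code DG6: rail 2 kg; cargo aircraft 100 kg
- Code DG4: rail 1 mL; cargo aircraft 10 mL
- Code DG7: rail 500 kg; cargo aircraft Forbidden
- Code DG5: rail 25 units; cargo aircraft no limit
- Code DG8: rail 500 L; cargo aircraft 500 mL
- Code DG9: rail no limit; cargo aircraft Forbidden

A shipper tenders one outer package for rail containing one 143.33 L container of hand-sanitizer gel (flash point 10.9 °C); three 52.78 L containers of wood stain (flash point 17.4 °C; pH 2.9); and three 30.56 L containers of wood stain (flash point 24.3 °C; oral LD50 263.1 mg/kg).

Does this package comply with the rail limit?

Flash point 10.9 °C meets the Code DG8 criterion (Flammable Liquid), so the hand-sanitizer gel is Code DG8.
With flash point 17.4 °C (< 30 °C), the wood stain falls in Code DG8.
Wood stain: flash point 24.3 °C < 30 °C → Code DG8 (Flammable Liquid).
Total Code DG8: 143.33 L + (three 52.78 L containers = 158.34 L) + (three 30.56 L containers = 91.68 L) = 393.35 L.
That is within the Code DG8 rail limit of 500 L.

Yes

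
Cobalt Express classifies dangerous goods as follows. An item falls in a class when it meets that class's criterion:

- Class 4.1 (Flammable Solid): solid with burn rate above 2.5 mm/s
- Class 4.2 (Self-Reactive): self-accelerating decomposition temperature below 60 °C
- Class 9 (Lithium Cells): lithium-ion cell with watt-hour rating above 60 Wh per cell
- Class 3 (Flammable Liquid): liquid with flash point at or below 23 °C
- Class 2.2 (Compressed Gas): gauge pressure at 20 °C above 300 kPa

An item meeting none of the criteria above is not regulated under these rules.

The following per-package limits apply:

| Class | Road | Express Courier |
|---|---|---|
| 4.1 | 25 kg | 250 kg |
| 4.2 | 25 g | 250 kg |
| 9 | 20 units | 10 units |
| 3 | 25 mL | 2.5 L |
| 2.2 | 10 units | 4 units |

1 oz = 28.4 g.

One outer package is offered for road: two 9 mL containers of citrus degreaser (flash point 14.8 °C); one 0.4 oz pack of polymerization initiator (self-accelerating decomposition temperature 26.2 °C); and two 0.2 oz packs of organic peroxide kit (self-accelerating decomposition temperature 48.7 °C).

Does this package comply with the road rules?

Yes

The citrus degreaser has flash point 14.8 °C, which is ≤ 23 °C, so it is Class 3 (Flammable Liquid).
Polymerization initiator: self-accelerating decomposition temperature 26.2 °C < 60 °C → Class 4.2 (Self-Reactive).
The organic peroxide kit has self-accelerating decomposition temperature 48.7 °C, which is < 60 °C, so it is Class 4.2 (Self-Reactive).
Class 3 quantity: two 9 mL containers = 18 mL.
That is within the Class 3 road limit of 25 mL.
Total Class 4.2: (one 0.4 oz pack = 11.36 g) + (two 0.2 oz packs = 11.36 g) = 22.72 g.
That is within the Class 4.2 road limit of 25 g.
Every hazard class is within its road limit and no segregation rule is violated.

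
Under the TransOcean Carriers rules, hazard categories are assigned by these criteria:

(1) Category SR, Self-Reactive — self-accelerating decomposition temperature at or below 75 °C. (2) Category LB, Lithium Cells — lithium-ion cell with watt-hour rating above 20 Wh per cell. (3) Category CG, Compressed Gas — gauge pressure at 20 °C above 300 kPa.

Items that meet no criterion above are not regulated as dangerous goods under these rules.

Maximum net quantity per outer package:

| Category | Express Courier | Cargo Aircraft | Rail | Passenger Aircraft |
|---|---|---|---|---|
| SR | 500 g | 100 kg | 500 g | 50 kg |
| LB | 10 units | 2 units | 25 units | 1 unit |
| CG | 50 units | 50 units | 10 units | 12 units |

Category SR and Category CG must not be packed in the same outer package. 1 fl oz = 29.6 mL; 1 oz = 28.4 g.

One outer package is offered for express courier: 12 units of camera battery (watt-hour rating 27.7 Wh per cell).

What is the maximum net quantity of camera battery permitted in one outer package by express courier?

10 units

Camera battery: watt-hour rating 27.7 Wh per cell > 20 Wh per cell → Category LB (Lithium Cells).
The express courier limit for Category LB is 10 units.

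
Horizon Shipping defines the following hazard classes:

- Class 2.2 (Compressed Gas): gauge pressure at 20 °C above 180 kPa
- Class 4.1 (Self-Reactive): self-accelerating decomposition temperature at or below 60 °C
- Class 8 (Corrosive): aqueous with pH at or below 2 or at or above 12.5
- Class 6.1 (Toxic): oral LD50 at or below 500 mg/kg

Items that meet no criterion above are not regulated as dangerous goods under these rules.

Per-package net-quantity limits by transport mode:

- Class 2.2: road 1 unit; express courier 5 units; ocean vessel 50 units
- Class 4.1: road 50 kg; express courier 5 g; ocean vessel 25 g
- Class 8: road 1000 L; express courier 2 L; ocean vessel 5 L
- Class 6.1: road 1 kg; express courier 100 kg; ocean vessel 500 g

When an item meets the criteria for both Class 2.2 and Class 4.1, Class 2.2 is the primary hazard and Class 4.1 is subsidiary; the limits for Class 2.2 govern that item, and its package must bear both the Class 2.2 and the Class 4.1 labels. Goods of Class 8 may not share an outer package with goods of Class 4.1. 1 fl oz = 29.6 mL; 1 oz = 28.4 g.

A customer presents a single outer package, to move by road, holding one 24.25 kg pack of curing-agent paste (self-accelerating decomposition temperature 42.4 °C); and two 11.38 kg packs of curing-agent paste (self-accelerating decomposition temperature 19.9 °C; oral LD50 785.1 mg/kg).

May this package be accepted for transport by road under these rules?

Yes

Curing-agent paste: self-accelerating decomposition temperature 42.4 °C ≤ 60 °C → Class 4.1 (Self-Reactive).
Self-accelerating decomposition temperature 19.9 °C meets the Class 4.1 criterion (Self-Reactive), so the curing-agent paste is Class 4.1.
Total Class 4.1: 24.25 kg + (two 11.38 kg packs = 22.76 kg) = 47.01 kg.
47.01 kg is within the road limit of 50 kg for Class 4.1.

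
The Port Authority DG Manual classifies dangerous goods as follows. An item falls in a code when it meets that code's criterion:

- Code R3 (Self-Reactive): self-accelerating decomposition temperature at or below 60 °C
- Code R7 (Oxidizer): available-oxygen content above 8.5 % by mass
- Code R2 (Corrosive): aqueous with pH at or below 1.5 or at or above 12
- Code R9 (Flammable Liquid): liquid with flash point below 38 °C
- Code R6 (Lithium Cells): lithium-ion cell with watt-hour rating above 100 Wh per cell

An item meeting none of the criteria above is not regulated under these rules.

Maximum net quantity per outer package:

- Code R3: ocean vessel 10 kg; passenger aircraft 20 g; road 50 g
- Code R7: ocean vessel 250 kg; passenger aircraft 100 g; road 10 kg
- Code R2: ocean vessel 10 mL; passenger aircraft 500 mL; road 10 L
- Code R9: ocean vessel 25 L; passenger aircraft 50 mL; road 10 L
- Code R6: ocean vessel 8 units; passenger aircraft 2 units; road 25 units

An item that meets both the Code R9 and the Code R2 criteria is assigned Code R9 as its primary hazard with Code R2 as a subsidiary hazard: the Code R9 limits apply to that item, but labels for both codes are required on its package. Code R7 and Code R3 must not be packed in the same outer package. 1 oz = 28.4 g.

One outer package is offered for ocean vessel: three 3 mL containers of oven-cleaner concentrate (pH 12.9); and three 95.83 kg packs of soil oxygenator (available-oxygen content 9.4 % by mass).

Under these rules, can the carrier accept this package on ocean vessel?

No

Oven-cleaner concentrate: pH 12.9 ≥ 12 → Code R2 (Corrosive).
Available-oxygen content 9.4 % by mass meets the Code R7 criterion (Oxidizer), so the soil oxygenator is Code R7.
Code R7 quantity: three 95.83 kg packs = 287.49 kg.
That exceeds the Code R7 ocean vessel limit of 250 kg.
Code R2 quantity: three 3 mL containers = 9 mL.
That is within the Code R2 ocean vessel limit of 10 mL.
The segregation rule (Code R7 with Code R3) does not apply to Code R7 with Code R2.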